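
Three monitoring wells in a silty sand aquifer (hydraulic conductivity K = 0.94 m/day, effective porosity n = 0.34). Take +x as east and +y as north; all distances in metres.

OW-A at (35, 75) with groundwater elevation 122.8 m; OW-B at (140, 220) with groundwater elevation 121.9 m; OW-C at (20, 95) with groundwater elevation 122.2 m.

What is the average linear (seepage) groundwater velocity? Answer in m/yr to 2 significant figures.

24 m/yr

Three-point gradient (reference OW-A): Δ to OW-B = (105, 145, -0.9), Δ to OW-C = (-15, 20, -0.6).
∂h/∂x = +0.01614, ∂h/∂y = -0.01789 (det = 4275).
|∇h| = √(0.01614² + -0.01789²) = 0.02409
Seepage velocity v = K·i/n = 0.94 × 0.02409 / 0.34 = 0.0666 m/day = 24.33 m/yr.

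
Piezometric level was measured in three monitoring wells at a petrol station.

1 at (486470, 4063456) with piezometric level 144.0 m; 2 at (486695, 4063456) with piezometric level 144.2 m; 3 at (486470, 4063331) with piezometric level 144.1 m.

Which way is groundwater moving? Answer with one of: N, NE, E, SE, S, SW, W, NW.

∂h/∂x = (144.2 − 144.0) / (486695 − 486470) = +0.0008889
∂h/∂y = (144.1 − 144.0) / (4063331 − 4063456) = -0.0008000
Flow = −∇h = (-0.0008889 east, +0.0008000 north), which points northwest.

NW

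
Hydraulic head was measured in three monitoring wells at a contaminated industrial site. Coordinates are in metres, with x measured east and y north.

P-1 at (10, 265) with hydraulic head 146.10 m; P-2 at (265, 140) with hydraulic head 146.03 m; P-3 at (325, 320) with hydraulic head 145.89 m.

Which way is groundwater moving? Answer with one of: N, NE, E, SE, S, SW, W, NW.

NE

Differences from P-1: to P-2 (Δx, Δy, Δh) = (255, -125, -0.07); to P-3 = (315, 55, -0.21).
Solve a·Δx + b·Δy = Δh: det = 255·55 − 315·(-125) = 53400.
∂h/∂x = [(-0.07)·55 − (-0.21)·(-125)] / 53400 = -0.0005637
∂h/∂y = [255·(-0.21) − 315·(-0.07)] / 53400 = -0.0005899
Flow = −∇h = (+0.0005637 east, +0.0005899 north), which points northeast.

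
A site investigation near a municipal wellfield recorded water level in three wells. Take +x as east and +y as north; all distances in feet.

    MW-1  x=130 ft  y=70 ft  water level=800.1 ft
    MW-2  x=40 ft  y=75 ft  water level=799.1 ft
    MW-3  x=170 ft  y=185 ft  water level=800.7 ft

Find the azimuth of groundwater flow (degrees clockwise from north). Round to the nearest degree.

Taking MW-1 as reference: MW-2−MW-1 = (-90, 5, -1.0); MW-3−MW-1 = (40, 115, +0.6).
Solve a·Δx + b·Δy = Δh: det = (-90)·115 − 40·5 = -10550.
∂h/∂x = [(-1.0)·115 − (+0.6)·5] / -10550 = +0.01118
∂h/∂y = [(-90)·(+0.6) − 40·(-1.0)] / -10550 = +0.001327
Flow direction (−∇h) has components (-0.01118 E, -0.001327 N).
Azimuth = atan2(E, N) = atan2(-0.01118, -0.001327) = 263.2° ≈ 263°.

263°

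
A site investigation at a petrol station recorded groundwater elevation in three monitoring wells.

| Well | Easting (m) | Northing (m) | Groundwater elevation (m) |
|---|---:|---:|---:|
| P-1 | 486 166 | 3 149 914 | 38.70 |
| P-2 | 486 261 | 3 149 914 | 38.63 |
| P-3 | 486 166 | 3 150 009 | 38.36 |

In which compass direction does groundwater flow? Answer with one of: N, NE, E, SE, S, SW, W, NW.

∂h/∂x = (38.63 − 38.70) / (486261 − 486166) = -0.0007368
∂h/∂y = (38.36 − 38.70) / (3150009 − 3149914) = -0.003579
Flow = −∇h = (+0.0007368 east, +0.003579 north), which points north.

N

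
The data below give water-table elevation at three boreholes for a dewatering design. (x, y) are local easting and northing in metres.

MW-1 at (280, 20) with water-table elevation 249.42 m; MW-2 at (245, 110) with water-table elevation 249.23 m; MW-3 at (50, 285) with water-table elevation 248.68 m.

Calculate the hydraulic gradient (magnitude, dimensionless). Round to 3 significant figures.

0.00211

Taking MW-1 as reference: MW-2−MW-1 = (-35, 90, -0.19); MW-3−MW-1 = (-230, 265, -0.74).
Determinant of the coordinate differences = (-35)·265 − (-230)·90 = 11425.
∂h/∂x = [(-0.19)·265 − (-0.74)·90] / 11425 = +0.001422
∂h/∂y = [(-35)·(-0.74) − (-230)·(-0.19)] / 11425 = -0.001558
|∇h| = √(0.001422² + -0.001558²) = 0.002109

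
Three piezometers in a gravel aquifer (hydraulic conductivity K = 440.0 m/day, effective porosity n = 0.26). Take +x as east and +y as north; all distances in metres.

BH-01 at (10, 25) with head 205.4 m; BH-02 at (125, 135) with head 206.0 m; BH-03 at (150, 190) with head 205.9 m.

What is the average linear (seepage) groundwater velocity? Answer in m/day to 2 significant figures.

24 m/day

Taking BH-01 as reference: BH-02−BH-01 = (115, 110, +0.6); BH-03−BH-01 = (140, 165, +0.5).
Determinant of the coordinate differences = 115·165 − 140·110 = 3575.
∂h/∂x = [(+0.6)·165 − (+0.5)·110] / 3575 = +0.01231
∂h/∂y = [115·(+0.5) − 140·(+0.6)] / 3575 = -0.007413
|∇h| = √(0.01231² + -0.007413²) = 0.01437
Seepage velocity v = K·i/n = 440.0 × 0.01437 / 0.26 = 24.32 m/day.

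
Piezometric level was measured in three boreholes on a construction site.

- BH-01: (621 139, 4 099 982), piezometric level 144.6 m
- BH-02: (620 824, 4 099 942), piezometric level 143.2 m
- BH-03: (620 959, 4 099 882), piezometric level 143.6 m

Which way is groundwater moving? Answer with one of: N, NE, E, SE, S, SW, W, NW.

SW

Differences from BH-01: to BH-02 (Δx, Δy, Δh) = (-315, -40, -1.4); to BH-03 = (-180, -100, -1.0).
Determinant of the coordinate differences = (-315)·(-100) − (-180)·(-40) = 24300.
∂h/∂x = [(-1.4)·(-100) − (-1.0)·(-40)] / 24300 = +0.004115
∂h/∂y = [(-315)·(-1.0) − (-180)·(-1.4)] / 24300 = +0.002593
Flow = −∇h = (-0.004115 east, -0.002593 north), which points southwest.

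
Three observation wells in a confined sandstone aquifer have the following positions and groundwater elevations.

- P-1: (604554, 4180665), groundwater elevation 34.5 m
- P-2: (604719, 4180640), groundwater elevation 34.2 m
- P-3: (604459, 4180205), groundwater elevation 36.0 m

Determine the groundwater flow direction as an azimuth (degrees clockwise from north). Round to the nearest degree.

Taking P-1 as reference: P-2−P-1 = (165, -25, -0.3); P-3−P-1 = (-95, -460, +1.5).
Determinant of the coordinate differences = 165·(-460) − (-95)·(-25) = -78275.
∂h/∂x = [(-0.3)·(-460) − (+1.5)·(-25)] / -78275 = -0.002242
∂h/∂y = [165·(+1.5) − (-95)·(-0.3)] / -78275 = -0.002798
Flow direction (−∇h) has components (+0.002242 E, +0.002798 N).
Azimuth = atan2(E, N) = atan2(+0.002242, +0.002798) = 38.7° ≈ 039°.

039°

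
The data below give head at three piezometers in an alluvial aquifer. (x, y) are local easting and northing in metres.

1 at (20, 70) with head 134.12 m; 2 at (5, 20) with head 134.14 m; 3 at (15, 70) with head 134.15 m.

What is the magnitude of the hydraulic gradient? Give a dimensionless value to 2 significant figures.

0.0062

Differences from 1: to 2 (Δx, Δy, Δh) = (-15, -50, +0.02); to 3 = (-5, 0, +0.03).
Determinant of the coordinate differences = (-15)·0 − (-5)·(-50) = -250.
∂h/∂x = [(+0.02)·0 − (+0.03)·(-50)] / -250 = -0.006000
∂h/∂y = [(-15)·(+0.03) − (-5)·(+0.02)] / -250 = +0.001400
|∇h| = √(-0.006000² + 0.001400²) = 0.006161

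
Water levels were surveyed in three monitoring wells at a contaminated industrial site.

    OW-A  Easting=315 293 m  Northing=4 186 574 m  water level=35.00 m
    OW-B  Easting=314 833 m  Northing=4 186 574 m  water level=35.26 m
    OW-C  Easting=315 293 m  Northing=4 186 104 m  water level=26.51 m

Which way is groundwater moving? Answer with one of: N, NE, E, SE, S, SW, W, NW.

∂h/∂x = (35.26 − 35.00) / (314833 − 315293) = -0.0005652
∂h/∂y = (26.51 − 35.00) / (4186104 − 4186574) = +0.01806
Flow = −∇h = (+0.0005652 east, -0.01806 north), which points south.

S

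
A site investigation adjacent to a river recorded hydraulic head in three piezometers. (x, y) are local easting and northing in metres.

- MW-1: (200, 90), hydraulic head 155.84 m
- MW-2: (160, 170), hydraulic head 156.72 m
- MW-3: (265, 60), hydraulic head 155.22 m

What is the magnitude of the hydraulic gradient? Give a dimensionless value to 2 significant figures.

0.0100

Differences from MW-1: to MW-2 (Δx, Δy, Δh) = (-40, 80, +0.88); to MW-3 = (65, -30, -0.62).
Solve a·Δx + b·Δy = Δh: det = (-40)·(-30) − 65·80 = -4000.
∂h/∂x = [(+0.88)·(-30) − (-0.62)·80] / -4000 = -0.005800
∂h/∂y = [(-40)·(-0.62) − 65·(+0.88)] / -4000 = +0.008100
|∇h| = √(-0.005800² + 0.008100²) = 0.009962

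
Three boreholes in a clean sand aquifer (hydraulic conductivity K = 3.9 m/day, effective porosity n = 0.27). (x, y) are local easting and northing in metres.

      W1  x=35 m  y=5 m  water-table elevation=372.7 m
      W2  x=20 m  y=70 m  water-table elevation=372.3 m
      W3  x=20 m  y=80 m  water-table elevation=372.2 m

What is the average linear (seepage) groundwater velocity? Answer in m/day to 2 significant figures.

With h = a·x + b·y + c and W1 as origin, the differences give:
  (-15)·a + 65·b = -0.4
  (-15)·a + 75·b = -0.5
Eliminate b (×75 and ×65, subtract): -150·a = 2.50 → a = ∂h/∂x = -0.01667
Back-substitute: b = ∂h/∂y = -0.01000.
|∇h| = √(-0.01667² + -0.01000²) = 0.01944
Seepage velocity v = K·i/n = 3.9 × 0.01944 / 0.27 = 0.2808 m/day.

0.28 m/day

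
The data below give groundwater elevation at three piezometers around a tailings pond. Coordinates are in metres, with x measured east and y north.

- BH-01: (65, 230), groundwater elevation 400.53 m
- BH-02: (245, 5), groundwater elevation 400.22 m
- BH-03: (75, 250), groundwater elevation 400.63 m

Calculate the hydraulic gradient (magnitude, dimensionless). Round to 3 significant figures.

0.00456

Differences from BH-01: to BH-02 (Δx, Δy, Δh) = (180, -225, -0.31); to BH-03 = (10, 20, +0.10).
Solve a·Δx + b·Δy = Δh: det = 180·20 − 10·(-225) = 5850.
∂h/∂x = [(-0.31)·20 − (+0.10)·(-225)] / 5850 = +0.002786
∂h/∂y = [180·(+0.10) − 10·(-0.31)] / 5850 = +0.003607
|∇h| = √(0.002786² + 0.003607²) = 0.004558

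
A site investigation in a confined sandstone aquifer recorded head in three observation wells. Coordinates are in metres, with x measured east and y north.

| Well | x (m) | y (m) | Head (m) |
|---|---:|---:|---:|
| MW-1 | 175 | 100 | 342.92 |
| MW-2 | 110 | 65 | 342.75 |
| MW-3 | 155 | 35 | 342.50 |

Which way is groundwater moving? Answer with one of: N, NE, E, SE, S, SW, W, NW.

Taking MW-1 as reference: MW-2−MW-1 = (-65, -35, -0.17); MW-3−MW-1 = (-20, -65, -0.42).
Determinant of the coordinate differences = (-65)·(-65) − (-20)·(-35) = 3525.
∂h/∂x = [(-0.17)·(-65) − (-0.42)·(-35)] / 3525 = -0.001035
∂h/∂y = [(-65)·(-0.42) − (-20)·(-0.17)] / 3525 = +0.006780
Flow = −∇h = (+0.001035 east, -0.006780 north), which points south.

S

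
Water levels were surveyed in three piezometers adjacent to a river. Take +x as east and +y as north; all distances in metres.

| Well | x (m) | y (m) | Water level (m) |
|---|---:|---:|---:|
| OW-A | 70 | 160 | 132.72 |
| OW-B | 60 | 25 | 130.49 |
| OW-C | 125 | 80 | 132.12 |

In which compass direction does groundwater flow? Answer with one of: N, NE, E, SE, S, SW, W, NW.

SW

Three-point gradient (reference OW-A): Δ to OW-B = (-10, -135, -2.23), Δ to OW-C = (55, -80, -0.60).
∂h/∂x = +0.01184, ∂h/∂y = +0.01564 (det = 8225).
Flow = −∇h = (-0.01184 east, -0.01564 north), which points southwest.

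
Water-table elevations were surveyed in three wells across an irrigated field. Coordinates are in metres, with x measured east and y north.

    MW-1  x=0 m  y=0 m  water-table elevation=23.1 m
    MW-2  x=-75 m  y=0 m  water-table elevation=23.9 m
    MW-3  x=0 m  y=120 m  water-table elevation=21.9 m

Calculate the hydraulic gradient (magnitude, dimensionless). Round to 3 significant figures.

∂h/∂x = (23.9 − 23.1) / (-75 − 0) = -0.01067
∂h/∂y = (21.9 − 23.1) / (120 − 0) = -0.01000
|∇h| = √(-0.01067² + -0.01000²) = 0.01462

0.0146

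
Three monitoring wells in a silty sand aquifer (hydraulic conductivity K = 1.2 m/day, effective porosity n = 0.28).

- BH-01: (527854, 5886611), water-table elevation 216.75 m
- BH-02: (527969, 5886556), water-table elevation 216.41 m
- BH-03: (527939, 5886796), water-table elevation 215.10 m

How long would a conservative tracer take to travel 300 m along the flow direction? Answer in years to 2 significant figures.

22 years

Differences from BH-01: to BH-02 (Δx, Δy, Δh) = (115, -55, -0.34); to BH-03 = (85, 185, -1.65).
Determinant of the coordinate differences = 115·185 − 85·(-55) = 25950.
∂h/∂x = [(-0.34)·185 − (-1.65)·(-55)] / 25950 = -0.005921
∂h/∂y = [115·(-1.65) − 85·(-0.34)] / 25950 = -0.006198
|∇h| = √(-0.005921² + -0.006198²) = 0.008572
Seepage velocity v = K·i/n = 1.2 × 0.008572 / 0.28 = 0.03674 m/day.
t = 300 / 0.03674 = 8165 days = 22.4 years.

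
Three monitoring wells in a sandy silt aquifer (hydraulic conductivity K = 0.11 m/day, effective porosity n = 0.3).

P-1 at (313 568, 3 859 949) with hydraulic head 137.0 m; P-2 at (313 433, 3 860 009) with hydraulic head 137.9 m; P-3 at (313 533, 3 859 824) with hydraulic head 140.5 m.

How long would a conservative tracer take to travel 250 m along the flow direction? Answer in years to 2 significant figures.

65 years

With h = a·x + b·y + c and P-1 as origin, the differences give:
  (-135)·a + 60·b = +0.9
  (-35)·a + (-125)·b = +3.5
Eliminate b (×(-125) and ×60, subtract): 18975·a = -322.50 → a = ∂h/∂x = -0.01700
Back-substitute: b = ∂h/∂y = -0.02324.
|∇h| = √(-0.01700² + -0.02324²) = 0.02879
Seepage velocity v = K·i/n = 0.11 × 0.02879 / 0.3 = 0.01056 m/day.
t = 250 / 0.01056 = 2.367e+04 days = 64.8 years.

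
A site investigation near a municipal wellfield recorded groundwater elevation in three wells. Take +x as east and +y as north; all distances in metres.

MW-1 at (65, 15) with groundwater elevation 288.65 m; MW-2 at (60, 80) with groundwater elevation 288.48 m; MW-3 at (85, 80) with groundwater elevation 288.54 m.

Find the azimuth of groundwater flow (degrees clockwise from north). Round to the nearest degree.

315°

With h = a·x + b·y + c and MW-1 as origin, the differences give:
  (-5)·a + 65·b = -0.17
  20·a + 65·b = -0.11
Eliminate b (×65 and ×65, subtract): -1625·a = -3.900 → a = ∂h/∂x = +0.002400
Back-substitute: b = ∂h/∂y = -0.002431.
Flow direction (−∇h) has components (-0.002400 E, +0.002431 N).
Azimuth = atan2(E, N) = atan2(-0.002400, +0.002431) = 315.4° ≈ 315°.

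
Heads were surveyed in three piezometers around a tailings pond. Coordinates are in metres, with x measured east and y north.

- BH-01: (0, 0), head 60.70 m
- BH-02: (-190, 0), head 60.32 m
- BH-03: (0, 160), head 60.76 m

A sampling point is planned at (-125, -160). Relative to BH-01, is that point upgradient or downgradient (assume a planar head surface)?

downgradient

∂h/∂x = (60.32 − 60.70) / (-190 − 0) = +0.002000
∂h/∂y = (60.76 − 60.70) / (160 − 0) = +0.0003750
Head at (-125, -160) = 60.70 + (+0.002000)·(-125) + (+0.0003750)·(-160) = 60.39 m.
That is lower than the 60.70 m at BH-01, so the point is downgradient.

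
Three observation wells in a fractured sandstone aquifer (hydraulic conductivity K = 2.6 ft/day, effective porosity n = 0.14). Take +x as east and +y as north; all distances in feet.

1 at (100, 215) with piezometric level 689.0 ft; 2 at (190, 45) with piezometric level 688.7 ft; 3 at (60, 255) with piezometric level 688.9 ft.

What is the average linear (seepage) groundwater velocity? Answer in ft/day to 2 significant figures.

0.21 ft/day

Taking 1 as reference: 2−1 = (90, -170, -0.3); 3−1 = (-40, 40, -0.1).
Determinant of the coordinate differences = 90·40 − (-40)·(-170) = -3200.
∂h/∂x = [(-0.3)·40 − (-0.1)·(-170)] / -3200 = +0.009063
∂h/∂y = [90·(-0.1) − (-40)·(-0.3)] / -3200 = +0.006563
|∇h| = √(0.009063² + 0.006563²) = 0.01119
Seepage velocity v = K·i/n = 2.6 × 0.01119 / 0.14 = 0.2078 ft/day.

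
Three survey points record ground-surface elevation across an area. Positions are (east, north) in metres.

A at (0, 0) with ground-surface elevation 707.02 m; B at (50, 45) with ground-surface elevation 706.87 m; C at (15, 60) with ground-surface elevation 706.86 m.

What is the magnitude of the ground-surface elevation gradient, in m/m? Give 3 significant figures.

With z = a·x + b·y + c and A as origin, the differences give:
  50·a + 45·b = -0.15
  15·a + 60·b = -0.16
Eliminate b (×60 and ×45, subtract): 2325·a = -1.800 → a = ∂z/∂x = -0.0007742
Back-substitute: b = ∂z/∂y = -0.002473.
|∇f| = √(-0.0007742² + -0.002473²) = 0.002591 m/m

0.00259 m/m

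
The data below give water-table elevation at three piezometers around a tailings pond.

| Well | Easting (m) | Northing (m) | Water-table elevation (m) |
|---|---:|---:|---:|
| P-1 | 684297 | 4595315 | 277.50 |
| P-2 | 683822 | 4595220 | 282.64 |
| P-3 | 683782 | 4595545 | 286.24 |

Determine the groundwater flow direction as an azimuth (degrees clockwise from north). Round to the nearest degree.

127°

With h = a·x + b·y + c and P-1 as origin, the differences give:
  (-475)·a + (-95)·b = +5.14
  (-515)·a + 230·b = +8.74
Eliminate b (×230 and ×(-95), subtract): -158175·a = 2012.500 → a = ∂h/∂x = -0.01272
Back-substitute: b = ∂h/∂y = +0.009511.
Flow direction (−∇h) has components (+0.01272 E, -0.009511 N).
Azimuth = atan2(E, N) = atan2(+0.01272, -0.009511) = 126.8° ≈ 127°.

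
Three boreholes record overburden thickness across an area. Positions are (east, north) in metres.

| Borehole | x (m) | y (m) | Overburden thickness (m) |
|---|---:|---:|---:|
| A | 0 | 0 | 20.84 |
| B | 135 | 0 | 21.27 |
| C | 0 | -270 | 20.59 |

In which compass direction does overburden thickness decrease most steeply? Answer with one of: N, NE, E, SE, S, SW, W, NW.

∂d/∂x = (21.27 − 20.84) / (135 − 0) = +0.003185
∂d/∂y = (20.59 − 20.84) / (-270 − 0) = +0.0009259
Steepest decrease is along −∇f = (-0.003185 E, -0.0009259 N) → west.

W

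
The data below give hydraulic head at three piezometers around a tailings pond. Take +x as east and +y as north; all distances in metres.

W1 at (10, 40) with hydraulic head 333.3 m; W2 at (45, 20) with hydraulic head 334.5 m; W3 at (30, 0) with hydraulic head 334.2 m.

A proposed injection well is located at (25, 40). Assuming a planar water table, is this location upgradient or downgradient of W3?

downgradient

Differences from W1: to W2 (Δx, Δy, Δh) = (35, -20, +1.2); to W3 = (20, -40, +0.9).
Determinant of the coordinate differences = 35·(-40) − 20·(-20) = -1000.
∂h/∂x = [(+1.2)·(-40) − (+0.9)·(-20)] / -1000 = +0.03000
∂h/∂y = [35·(+0.9) − 20·(+1.2)] / -1000 = -0.007500
Head at (25, 40) = 333.3 + (+0.03000)·(15) + (-0.007500)·(0) = 333.75 m.
That is lower than the 334.2 m at W3, so the point is downgradient.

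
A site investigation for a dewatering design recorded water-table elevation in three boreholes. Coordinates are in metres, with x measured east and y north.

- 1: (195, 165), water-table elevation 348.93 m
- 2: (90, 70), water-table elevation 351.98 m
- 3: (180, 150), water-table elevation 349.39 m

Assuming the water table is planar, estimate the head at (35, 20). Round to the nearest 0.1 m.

353.6 m

With h = a·x + b·y + c and 1 as origin, the differences give:
  (-105)·a + (-95)·b = +3.05
  (-15)·a + (-15)·b = +0.46
Eliminate b (×(-15) and ×(-95), subtract): 150·a = -2.050 → a = ∂h/∂x = -0.01367
Back-substitute: b = ∂h/∂y = -0.01700.
h(35, 20) = 348.93 + (-0.01367)·(-160) + (-0.01700)·(-145) = 348.93 +2.187 +2.465 = 353.582 m.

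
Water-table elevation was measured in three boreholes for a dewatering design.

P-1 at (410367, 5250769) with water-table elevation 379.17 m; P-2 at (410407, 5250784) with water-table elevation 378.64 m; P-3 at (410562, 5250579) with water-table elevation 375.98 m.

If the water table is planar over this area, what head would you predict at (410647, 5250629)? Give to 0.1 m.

Three-point gradient (reference P-1): Δ to P-2 = (40, 15, -0.53), Δ to P-3 = (195, -190, -3.19).
∂h/∂x = -0.01411, ∂h/∂y = +0.002304 (det = -10525).
h(410647, 5250629) = 379.17 + (-0.01411)·(280) + (+0.002304)·(-140) = 379.17 -3.952 -0.323 = 374.896 m.

374.9 m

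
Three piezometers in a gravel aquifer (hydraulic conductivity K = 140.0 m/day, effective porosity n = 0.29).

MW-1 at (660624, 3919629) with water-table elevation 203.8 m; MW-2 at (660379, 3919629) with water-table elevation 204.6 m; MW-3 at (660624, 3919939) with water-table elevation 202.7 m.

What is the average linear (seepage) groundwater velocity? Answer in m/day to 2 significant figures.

2.3 m/day

∂h/∂x = (204.6 − 203.8) / (660379 − 660624) = -0.003265
∂h/∂y = (202.7 − 203.8) / (3919939 − 3919629) = -0.003548
|∇h| = √(-0.003265² + -0.003548²) = 0.004822
Seepage velocity v = K·i/n = 140.0 × 0.004822 / 0.29 = 2.328 m/day.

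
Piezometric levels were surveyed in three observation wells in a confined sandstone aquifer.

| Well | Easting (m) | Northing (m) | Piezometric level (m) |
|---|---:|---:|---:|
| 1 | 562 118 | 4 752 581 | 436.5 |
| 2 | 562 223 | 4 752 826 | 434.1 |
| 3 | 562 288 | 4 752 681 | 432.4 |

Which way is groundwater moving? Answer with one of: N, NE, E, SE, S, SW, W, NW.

E

Differences from 1: to 2 (Δx, Δy, Δh) = (105, 245, -2.4); to 3 = (170, 100, -4.1).
Solve a·Δx + b·Δy = Δh: det = 105·100 − 170·245 = -31150.
∂h/∂x = [(-2.4)·100 − (-4.1)·245] / -31150 = -0.02454
∂h/∂y = [105·(-4.1) − 170·(-2.4)] / -31150 = +0.0007223
Flow = −∇h = (+0.02454 east, -0.0007223 north), which points east.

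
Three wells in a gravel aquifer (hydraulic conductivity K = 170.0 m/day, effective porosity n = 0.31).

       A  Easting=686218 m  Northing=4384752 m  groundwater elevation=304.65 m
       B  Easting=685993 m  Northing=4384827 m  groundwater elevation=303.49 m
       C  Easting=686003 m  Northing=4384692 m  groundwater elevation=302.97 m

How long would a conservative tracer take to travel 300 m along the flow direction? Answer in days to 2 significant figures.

Taking A as reference: B−A = (-225, 75, -1.16); C−A = (-215, -60, -1.68).
Determinant of the coordinate differences = (-225)·(-60) − (-215)·75 = 29625.
∂h/∂x = [(-1.16)·(-60) − (-1.68)·75] / 29625 = +0.006603
∂h/∂y = [(-225)·(-1.68) − (-215)·(-1.16)] / 29625 = +0.004341
|∇h| = √(0.006603² + 0.004341²) = 0.007902
Seepage velocity v = K·i/n = 170.0 × 0.007902 / 0.31 = 4.333 m/day.
t = 300 / 4.333 = 69.24 days.

69 days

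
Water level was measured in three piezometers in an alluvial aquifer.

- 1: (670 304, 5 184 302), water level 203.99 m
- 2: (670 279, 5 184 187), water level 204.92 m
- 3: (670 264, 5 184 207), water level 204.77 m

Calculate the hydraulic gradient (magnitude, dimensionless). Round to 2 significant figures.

With h = a·x + b·y + c and 1 as origin, the differences give:
  (-25)·a + (-115)·b = +0.93
  (-40)·a + (-95)·b = +0.78
Eliminate b (×(-95) and ×(-115), subtract): -2225·a = 1.350 → a = ∂h/∂x = -0.0006067
Back-substitute: b = ∂h/∂y = -0.007955.
|∇h| = √(-0.0006067² + -0.007955²) = 0.007978

0.0080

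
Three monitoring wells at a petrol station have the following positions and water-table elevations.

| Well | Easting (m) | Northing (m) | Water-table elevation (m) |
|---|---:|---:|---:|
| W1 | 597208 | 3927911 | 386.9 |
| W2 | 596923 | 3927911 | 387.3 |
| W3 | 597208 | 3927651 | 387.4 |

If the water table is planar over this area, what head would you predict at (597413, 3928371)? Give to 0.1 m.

∂h/∂x = (387.3 − 386.9) / (596923 − 597208) = -0.001404
∂h/∂y = (387.4 − 386.9) / (3927651 − 3927911) = -0.001923
h(597413, 3928371) = 386.9 + (-0.001404)·(205) + (-0.001923)·(460) = 386.9 -0.288 -0.885 = 385.728 m.

385.7 m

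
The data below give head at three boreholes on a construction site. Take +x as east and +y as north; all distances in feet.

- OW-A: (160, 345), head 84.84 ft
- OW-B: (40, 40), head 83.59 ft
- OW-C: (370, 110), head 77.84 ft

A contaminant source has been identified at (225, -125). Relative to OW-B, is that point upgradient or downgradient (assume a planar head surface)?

downgradient

Differences from OW-A: to OW-B (Δx, Δy, Δh) = (-120, -305, -1.25); to OW-C = (210, -235, -7.00).
Determinant of the coordinate differences = (-120)·(-235) − 210·(-305) = 92250.
∂h/∂x = [(-1.25)·(-235) − (-7.00)·(-305)] / 92250 = -0.01996
∂h/∂y = [(-120)·(-7.00) − 210·(-1.25)] / 92250 = +0.01195
Head at (225, -125) = 84.84 + (-0.01996)·(65) + (+0.01195)·(-470) = 77.93 ft.
That is lower than the 83.59 ft at OW-B, so the point is downgradient.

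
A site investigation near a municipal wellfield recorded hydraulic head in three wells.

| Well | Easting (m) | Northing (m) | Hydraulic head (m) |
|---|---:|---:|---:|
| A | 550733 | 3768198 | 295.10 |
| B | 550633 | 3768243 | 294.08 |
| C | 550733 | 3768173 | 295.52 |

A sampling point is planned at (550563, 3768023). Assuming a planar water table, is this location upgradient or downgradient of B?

Three-point gradient (reference A): Δ to B = (-100, 45, -1.02), Δ to C = (0, -25, +0.42).
∂h/∂x = +0.002640, ∂h/∂y = -0.01680 (det = 2500).
Head at (550563, 3768023) = 295.10 + (+0.002640)·(-170) + (-0.01680)·(-175) = 297.59 m.
That is higher than the 294.08 m at B, so the point is upgradient.

upgradient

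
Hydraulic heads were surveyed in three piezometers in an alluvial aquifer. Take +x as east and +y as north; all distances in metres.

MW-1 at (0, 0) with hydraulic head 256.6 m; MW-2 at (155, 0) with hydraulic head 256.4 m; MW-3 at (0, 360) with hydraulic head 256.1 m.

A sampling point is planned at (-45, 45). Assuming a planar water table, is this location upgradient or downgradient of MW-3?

∂h/∂x = (256.4 − 256.6) / (155 − 0) = -0.001290
∂h/∂y = (256.1 − 256.6) / (360 − 0) = -0.001389
Head at (-45, 45) = 256.6 + (-0.001290)·(-45) + (-0.001389)·(45) = 256.60 m.
That is higher than the 256.1 m at MW-3, so the point is upgradient.

upgradient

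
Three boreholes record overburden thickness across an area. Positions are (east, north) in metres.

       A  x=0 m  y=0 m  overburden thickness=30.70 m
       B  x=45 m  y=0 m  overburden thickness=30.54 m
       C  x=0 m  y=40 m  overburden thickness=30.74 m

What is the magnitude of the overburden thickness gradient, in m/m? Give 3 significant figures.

∂d/∂x = (30.54 − 30.70) / (45 − 0) = -0.003556
∂d/∂y = (30.74 − 30.70) / (40 − 0) = +0.0010000
|∇f| = √(-0.003556² + 0.0010000²) = 0.003694 m/m

0.00369 m/m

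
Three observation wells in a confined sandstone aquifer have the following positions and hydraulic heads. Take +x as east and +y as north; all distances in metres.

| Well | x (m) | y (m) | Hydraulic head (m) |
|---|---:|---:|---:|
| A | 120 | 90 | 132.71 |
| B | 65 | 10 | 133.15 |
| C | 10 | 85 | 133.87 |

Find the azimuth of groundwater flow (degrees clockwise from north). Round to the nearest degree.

Three-point gradient (reference A): Δ to B = (-55, -80, +0.44), Δ to C = (-110, -5, +1.16).
∂h/∂x = -0.01063, ∂h/∂y = +0.001806 (det = -8525).
Flow direction (−∇h) has components (+0.01063 E, -0.001806 N).
Azimuth = atan2(E, N) = atan2(+0.01063, -0.001806) = 99.6° ≈ 100°.

100°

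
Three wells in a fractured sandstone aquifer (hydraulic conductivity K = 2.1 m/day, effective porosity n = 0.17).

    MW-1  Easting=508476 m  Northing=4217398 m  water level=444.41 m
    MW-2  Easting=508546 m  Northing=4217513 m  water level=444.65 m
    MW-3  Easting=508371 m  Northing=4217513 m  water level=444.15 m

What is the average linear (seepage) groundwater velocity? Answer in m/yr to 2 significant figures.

With h = a·x + b·y + c and MW-1 as origin, the differences give:
  70·a + 115·b = +0.24
  (-105)·a + 115·b = -0.26
Eliminate b (×115 and ×115, subtract): 20125·a = 57.500 → a = ∂h/∂x = +0.002857
Back-substitute: b = ∂h/∂y = +0.0003478.
|∇h| = √(0.002857² + 0.0003478²) = 0.002878
Seepage velocity v = K·i/n = 2.1 × 0.002878 / 0.17 = 0.03555 m/day = 12.98 m/yr.

13 m/yr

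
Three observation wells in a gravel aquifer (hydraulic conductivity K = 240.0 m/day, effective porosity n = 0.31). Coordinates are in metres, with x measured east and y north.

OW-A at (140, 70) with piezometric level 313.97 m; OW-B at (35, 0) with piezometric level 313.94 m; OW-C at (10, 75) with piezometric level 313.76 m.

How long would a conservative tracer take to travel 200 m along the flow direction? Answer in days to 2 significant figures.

Three-point gradient (reference OW-A): Δ to OW-B = (-105, -70, -0.03), Δ to OW-C = (-130, 5, -0.21).
∂h/∂x = +0.001543, ∂h/∂y = -0.001886 (det = -9625).
|∇h| = √(0.001543² + -0.001886²) = 0.002437
Seepage velocity v = K·i/n = 240.0 × 0.002437 / 0.31 = 1.887 m/day.
t = 200 / 1.887 = 106 days.

110 days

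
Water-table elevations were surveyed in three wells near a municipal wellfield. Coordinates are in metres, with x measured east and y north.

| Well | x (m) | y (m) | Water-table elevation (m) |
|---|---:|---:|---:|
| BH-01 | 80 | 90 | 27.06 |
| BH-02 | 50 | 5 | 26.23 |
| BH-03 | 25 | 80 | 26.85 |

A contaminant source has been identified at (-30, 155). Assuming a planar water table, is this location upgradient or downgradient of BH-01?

Taking BH-01 as reference: BH-02−BH-01 = (-30, -85, -0.83); BH-03−BH-01 = (-55, -10, -0.21).
Solve a·Δx + b·Δy = Δh: det = (-30)·(-10) − (-55)·(-85) = -4375.
∂h/∂x = [(-0.83)·(-10) − (-0.21)·(-85)] / -4375 = +0.002183
∂h/∂y = [(-30)·(-0.21) − (-55)·(-0.83)] / -4375 = +0.008994
Head at (-30, 155) = 27.06 + (+0.002183)·(-110) + (+0.008994)·(65) = 27.40 m.
That is higher than the 27.06 m at BH-01, so the point is upgradient.

upgradient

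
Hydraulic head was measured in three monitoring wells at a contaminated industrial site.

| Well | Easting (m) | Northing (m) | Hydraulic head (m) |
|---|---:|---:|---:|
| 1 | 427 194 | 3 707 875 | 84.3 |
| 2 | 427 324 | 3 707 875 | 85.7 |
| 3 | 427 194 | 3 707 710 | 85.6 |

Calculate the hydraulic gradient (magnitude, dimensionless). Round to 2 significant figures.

∂h/∂x = (85.7 − 84.3) / (427324 − 427194) = +0.01077
∂h/∂y = (85.6 − 84.3) / (3707710 − 3707875) = -0.007879
|∇h| = √(0.01077² + -0.007879²) = 0.01334

0.013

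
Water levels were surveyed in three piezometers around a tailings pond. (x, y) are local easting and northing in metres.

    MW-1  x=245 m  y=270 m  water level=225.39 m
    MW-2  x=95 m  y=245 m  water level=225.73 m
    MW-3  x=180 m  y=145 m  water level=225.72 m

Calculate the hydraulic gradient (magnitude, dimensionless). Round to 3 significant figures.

Differences from MW-1: to MW-2 (Δx, Δy, Δh) = (-150, -25, +0.34); to MW-3 = (-65, -125, +0.33).
Determinant of the coordinate differences = (-150)·(-125) − (-65)·(-25) = 17125.
∂h/∂x = [(+0.34)·(-125) − (+0.33)·(-25)] / 17125 = -0.002000
∂h/∂y = [(-150)·(+0.33) − (-65)·(+0.34)] / 17125 = -0.001600
|∇h| = √(-0.002000² + -0.001600²) = 0.002561

0.00256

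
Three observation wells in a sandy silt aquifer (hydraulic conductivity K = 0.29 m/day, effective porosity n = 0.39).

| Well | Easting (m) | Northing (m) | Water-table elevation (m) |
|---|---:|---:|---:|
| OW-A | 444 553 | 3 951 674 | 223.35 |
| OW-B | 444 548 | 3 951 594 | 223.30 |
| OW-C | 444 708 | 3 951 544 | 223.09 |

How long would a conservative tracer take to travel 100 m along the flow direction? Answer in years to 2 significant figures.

280 years

Taking OW-A as reference: OW-B−OW-A = (-5, -80, -0.05); OW-C−OW-A = (155, -130, -0.26).
Determinant of the coordinate differences = (-5)·(-130) − 155·(-80) = 13050.
∂h/∂x = [(-0.05)·(-130) − (-0.26)·(-80)] / 13050 = -0.001096
∂h/∂y = [(-5)·(-0.26) − 155·(-0.05)] / 13050 = +0.0006935
|∇h| = √(-0.001096² + 0.0006935²) = 0.001297
Seepage velocity v = K·i/n = 0.29 × 0.001297 / 0.39 = 0.0009644 m/day.
t = 100 / 0.0009644 = 1.037e+05 days = 284 years.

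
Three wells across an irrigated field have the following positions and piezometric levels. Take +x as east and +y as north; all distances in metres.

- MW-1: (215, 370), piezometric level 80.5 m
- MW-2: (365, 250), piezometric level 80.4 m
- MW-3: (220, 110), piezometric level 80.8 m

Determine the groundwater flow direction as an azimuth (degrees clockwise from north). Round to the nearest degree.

054°

Taking MW-1 as reference: MW-2−MW-1 = (150, -120, -0.1); MW-3−MW-1 = (5, -260, +0.3).
Solve a·Δx + b·Δy = Δh: det = 150·(-260) − 5·(-120) = -38400.
∂h/∂x = [(-0.1)·(-260) − (+0.3)·(-120)] / -38400 = -0.001615
∂h/∂y = [150·(+0.3) − 5·(-0.1)] / -38400 = -0.001185
Flow direction (−∇h) has components (+0.001615 E, +0.001185 N).
Azimuth = atan2(E, N) = atan2(+0.001615, +0.001185) = 53.7° ≈ 054°.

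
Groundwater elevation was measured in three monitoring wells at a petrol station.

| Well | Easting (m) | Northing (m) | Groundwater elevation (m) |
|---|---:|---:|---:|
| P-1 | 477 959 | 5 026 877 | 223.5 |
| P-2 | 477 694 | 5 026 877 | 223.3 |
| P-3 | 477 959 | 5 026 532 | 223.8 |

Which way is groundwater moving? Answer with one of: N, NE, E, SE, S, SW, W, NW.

NW

∂h/∂x = (223.3 − 223.5) / (477694 − 477959) = +0.0007547
∂h/∂y = (223.8 − 223.5) / (5026532 − 5026877) = -0.0008696
Flow = −∇h = (-0.0007547 east, +0.0008696 north), which points northwest.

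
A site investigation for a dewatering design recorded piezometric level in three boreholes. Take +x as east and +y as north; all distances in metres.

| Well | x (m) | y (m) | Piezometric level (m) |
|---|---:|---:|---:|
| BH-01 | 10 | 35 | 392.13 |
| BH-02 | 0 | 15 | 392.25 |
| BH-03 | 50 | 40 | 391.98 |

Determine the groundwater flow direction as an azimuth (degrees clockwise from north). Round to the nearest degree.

036°

Taking BH-01 as reference: BH-02−BH-01 = (-10, -20, +0.12); BH-03−BH-01 = (40, 5, -0.15).
Solve a·Δx + b·Δy = Δh: det = (-10)·5 − 40·(-20) = 750.
∂h/∂x = [(+0.12)·5 − (-0.15)·(-20)] / 750 = -0.003200
∂h/∂y = [(-10)·(-0.15) − 40·(+0.12)] / 750 = -0.004400
Flow direction (−∇h) has components (+0.003200 E, +0.004400 N).
Azimuth = atan2(E, N) = atan2(+0.003200, +0.004400) = 36.0° ≈ 036°.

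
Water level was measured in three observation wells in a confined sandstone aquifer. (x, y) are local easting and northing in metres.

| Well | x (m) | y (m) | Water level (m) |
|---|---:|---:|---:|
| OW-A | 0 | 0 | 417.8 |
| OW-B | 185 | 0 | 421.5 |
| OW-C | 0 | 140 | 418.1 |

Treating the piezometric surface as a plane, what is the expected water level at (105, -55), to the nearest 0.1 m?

419.8 m

∂h/∂x = (421.5 − 417.8) / (185 − 0) = +0.02000
∂h/∂y = (418.1 − 417.8) / (140 − 0) = +0.002143
h(105, -55) = 417.8 + (+0.02000)·(105) + (+0.002143)·(-55) = 417.8 +2.100 -0.118 = 419.782 m.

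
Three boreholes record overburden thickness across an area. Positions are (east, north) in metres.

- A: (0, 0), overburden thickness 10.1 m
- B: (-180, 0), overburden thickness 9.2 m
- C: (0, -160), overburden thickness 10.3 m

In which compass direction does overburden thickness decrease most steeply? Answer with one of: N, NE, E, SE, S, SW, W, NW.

W

∂d/∂x = (9.2 − 10.1) / (-180 − 0) = +0.005000
∂d/∂y = (10.3 − 10.1) / (-160 − 0) = -0.001250
Steepest decrease is along −∇f = (-0.005000 E, +0.001250 N) → west.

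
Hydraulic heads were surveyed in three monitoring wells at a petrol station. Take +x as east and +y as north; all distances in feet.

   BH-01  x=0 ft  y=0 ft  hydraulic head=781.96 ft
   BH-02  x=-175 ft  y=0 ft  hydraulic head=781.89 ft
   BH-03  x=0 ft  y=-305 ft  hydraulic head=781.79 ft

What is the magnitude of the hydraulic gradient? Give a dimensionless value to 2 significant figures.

0.00069

∂h/∂x = (781.89 − 781.96) / (-175 − 0) = +0.0004000
∂h/∂y = (781.79 − 781.96) / (-305 − 0) = +0.0005574
|∇h| = √(0.0004000² + 0.0005574²) = 0.0006861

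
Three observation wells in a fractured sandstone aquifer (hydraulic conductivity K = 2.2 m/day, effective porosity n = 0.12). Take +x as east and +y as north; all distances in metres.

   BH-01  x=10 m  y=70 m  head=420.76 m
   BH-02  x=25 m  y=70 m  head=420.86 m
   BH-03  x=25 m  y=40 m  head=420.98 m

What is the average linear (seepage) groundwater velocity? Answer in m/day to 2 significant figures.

0.14 m/day

Taking BH-01 as reference: BH-02−BH-01 = (15, 0, +0.10); BH-03−BH-01 = (15, -30, +0.22).
Solve a·Δx + b·Δy = Δh: det = 15·(-30) − 15·0 = -450.
∂h/∂x = [(+0.10)·(-30) − (+0.22)·0] / -450 = +0.006667
∂h/∂y = [15·(+0.22) − 15·(+0.10)] / -450 = -0.004000
|∇h| = √(0.006667² + -0.004000²) = 0.007775
Seepage velocity v = K·i/n = 2.2 × 0.007775 / 0.12 = 0.1425 m/day.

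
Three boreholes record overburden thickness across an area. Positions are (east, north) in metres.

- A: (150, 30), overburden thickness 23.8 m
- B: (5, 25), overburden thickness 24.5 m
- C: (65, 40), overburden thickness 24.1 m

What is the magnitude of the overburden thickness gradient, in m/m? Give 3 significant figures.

0.00966 m/m

With d = a·x + b·y + c and A as origin, the differences give:
  (-145)·a + (-5)·b = +0.7
  (-85)·a + 10·b = +0.3
Eliminate b (×10 and ×(-5), subtract): -1875·a = 8.50 → a = ∂d/∂x = -0.004533
Back-substitute: b = ∂d/∂y = -0.008533.
|∇f| = √(-0.004533² + -0.008533²) = 0.009662 m/m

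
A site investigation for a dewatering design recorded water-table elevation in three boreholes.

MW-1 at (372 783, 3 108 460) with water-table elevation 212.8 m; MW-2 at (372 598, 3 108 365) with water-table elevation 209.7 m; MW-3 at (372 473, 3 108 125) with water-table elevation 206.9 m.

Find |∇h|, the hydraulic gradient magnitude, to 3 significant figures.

0.0152

Three-point gradient (reference MW-1): Δ to MW-2 = (-185, -95, -3.1), Δ to MW-3 = (-310, -335, -5.9).
∂h/∂x = +0.01470, ∂h/∂y = +0.004012 (det = 32525).
|∇h| = √(0.01470² + 0.004012²) = 0.01524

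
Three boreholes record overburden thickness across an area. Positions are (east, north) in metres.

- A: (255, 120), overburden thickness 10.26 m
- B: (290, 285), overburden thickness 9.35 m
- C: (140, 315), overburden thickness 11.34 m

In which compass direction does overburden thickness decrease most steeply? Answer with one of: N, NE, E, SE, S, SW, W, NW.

With d = a·x + b·y + c and A as origin, the differences give:
  35·a + 165·b = -0.91
  (-115)·a + 195·b = +1.08
Eliminate b (×195 and ×165, subtract): 25800·a = -355.650 → a = ∂d/∂x = -0.01378
Back-substitute: b = ∂d/∂y = -0.002591.
Steepest decrease is along −∇f = (+0.01378 E, +0.002591 N) → east.

E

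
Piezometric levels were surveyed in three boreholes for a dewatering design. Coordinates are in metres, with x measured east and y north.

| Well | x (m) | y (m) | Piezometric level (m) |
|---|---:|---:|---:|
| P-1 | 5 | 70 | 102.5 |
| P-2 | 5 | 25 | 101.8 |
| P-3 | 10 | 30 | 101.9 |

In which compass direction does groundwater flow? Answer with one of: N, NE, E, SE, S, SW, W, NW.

S

Three-point gradient (reference P-1): Δ to P-2 = (0, -45, -0.7), Δ to P-3 = (5, -40, -0.6).
∂h/∂x = +0.004444, ∂h/∂y = +0.01556 (det = 225).
Flow = −∇h = (-0.004444 east, -0.01556 north), which points south.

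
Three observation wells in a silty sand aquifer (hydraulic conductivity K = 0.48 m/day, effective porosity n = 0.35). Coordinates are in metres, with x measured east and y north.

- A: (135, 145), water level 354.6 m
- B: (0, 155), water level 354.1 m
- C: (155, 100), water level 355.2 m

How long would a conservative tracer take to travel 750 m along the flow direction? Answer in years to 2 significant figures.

Three-point gradient (reference A): Δ to B = (-135, 10, -0.5), Δ to C = (20, -45, +0.6).
∂h/∂x = +0.002809, ∂h/∂y = -0.01209 (det = 5875).
|∇h| = √(0.002809² + -0.01209²) = 0.01241
Seepage velocity v = K·i/n = 0.48 × 0.01241 / 0.35 = 0.01702 m/day.
t = 750 / 0.01702 = 4.407e+04 days = 121 years.

120 years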